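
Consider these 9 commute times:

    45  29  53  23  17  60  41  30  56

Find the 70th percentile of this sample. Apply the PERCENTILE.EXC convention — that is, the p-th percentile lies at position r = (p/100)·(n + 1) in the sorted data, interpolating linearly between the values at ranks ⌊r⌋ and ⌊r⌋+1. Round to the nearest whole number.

Sorted: 17, 23, 29, 30, 41, 45, 53, 56, 60.
n = 9.
r = (70/100)·(9 + 1) = 7.
r is an integer, so P70 is the value at rank 7: 53.

53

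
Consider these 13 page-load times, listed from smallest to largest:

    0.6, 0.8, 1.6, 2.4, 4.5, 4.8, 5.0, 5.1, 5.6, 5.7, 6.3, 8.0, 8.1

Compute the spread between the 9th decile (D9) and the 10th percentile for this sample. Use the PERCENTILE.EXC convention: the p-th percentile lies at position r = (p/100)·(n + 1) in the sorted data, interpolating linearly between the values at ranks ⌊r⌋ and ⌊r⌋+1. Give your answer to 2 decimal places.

7.38

n = 13.
P10: r = 1.4; ranks 1–2 are 0.6, 0.8; interpolating gives 0.68.
P90: r = 12.6; ranks 12–13 are 8.0, 8.1; interpolating gives 8.06.
Difference: 8.06 − 0.68 = 7.38.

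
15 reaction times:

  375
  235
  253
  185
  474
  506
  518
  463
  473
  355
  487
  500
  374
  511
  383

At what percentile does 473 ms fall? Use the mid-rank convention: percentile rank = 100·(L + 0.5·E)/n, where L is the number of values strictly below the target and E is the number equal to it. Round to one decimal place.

Sorted: 185, 235, 253, 355, 374, 375, 383, 463, 473, 474, 487, 500, 506, 511, 518.
Count below 473: L = 8; count equal: E = 1; n = 15.
Percentile rank = 100·(8 + 0.5·1)/15 = 100·8.5/15 = 56.67.

56.7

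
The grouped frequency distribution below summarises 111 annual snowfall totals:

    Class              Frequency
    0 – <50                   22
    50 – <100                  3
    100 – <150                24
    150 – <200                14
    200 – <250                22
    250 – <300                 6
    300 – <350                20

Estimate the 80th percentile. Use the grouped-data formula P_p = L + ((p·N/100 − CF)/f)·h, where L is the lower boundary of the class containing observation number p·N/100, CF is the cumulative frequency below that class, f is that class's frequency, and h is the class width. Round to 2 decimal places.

281.67

N = 111; target position k = 80/100 · 111 = 88.8.
Cumulative frequencies: 22, 25, 49, 63, 85, 91, 111.
Observation 88.8 falls in the class 250 – <300.
L = 250, CF = 85, f = 6, h = 50.
P80 = 250 + ((88.8 − 85)/6)·50 = 250 + 31.6667 = 281.667.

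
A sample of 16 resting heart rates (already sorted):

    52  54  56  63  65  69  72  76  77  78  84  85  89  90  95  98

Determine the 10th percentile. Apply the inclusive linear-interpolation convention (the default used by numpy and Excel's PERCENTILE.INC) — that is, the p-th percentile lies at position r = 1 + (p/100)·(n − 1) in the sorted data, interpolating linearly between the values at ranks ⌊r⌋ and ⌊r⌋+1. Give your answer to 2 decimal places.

55.00

n = 16.
r = 1 + (10/100)·(16 − 1) = 1 + 1.5 = 2.5.
Rank 2 is 54 and rank 3 is 56.
Interpolate: 54 + 0.5·(56 − 54) = 54 + 0.5·2 = 55.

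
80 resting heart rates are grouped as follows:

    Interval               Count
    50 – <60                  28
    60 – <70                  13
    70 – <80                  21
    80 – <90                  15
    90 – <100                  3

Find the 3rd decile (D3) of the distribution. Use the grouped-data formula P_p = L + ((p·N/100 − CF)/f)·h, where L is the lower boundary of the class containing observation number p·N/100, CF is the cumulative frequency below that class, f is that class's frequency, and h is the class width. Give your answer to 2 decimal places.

N = 80; target position k = 30/100 · 80 = 24.
Cumulative frequencies: 28, 41, 62, 77, 80.
Observation 24 falls in the class 50 – <60.
L = 50, CF = 0, f = 28, h = 10.
P30 = 50 + ((24 − 0)/28)·10 = 50 + 8.57143 = 58.5714.

58.57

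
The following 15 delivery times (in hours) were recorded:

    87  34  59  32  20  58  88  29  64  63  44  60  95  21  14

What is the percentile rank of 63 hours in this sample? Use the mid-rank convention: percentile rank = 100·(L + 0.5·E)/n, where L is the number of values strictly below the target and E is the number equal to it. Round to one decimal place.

Sorted: 14, 20, 21, 29, 32, 34, 44, 58, 59, 60, 63, 64, 87, 88, 95.
Count below 63: L = 10; count equal: E = 1; n = 15.
Percentile rank = 100·(10 + 0.5·1)/15 = 100·10.5/15 = 70.

70.0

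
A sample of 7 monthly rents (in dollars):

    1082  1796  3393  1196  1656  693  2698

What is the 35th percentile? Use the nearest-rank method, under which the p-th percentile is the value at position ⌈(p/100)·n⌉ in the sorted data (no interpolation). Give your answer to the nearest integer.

Sorted: 693, 1082, 1196, 1656, 1796, 2698, 3393.
n = 7.
Position = ⌈35/100 · 7⌉ = ⌈2.45⌉ = 3.
The value at rank 3 is 1196.

1196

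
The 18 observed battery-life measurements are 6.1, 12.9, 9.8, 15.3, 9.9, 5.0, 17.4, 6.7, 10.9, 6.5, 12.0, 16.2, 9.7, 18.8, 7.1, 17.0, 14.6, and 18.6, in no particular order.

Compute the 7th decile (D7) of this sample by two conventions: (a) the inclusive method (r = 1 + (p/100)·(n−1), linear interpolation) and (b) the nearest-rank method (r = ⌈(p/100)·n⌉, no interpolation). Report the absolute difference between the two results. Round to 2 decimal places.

Sorted: 5.0, 6.1, 6.5, 6.7, 7.1, 9.7, 9.8, 9.9, 10.9, 12.0, 12.9, 14.6, 15.3, 16.2, 17.0, 17.4, 18.6, 18.8.
n = 18.
(a) r = 12.9; between ranks 12 (14.6) and 13 (15.3): 15.23.
(b) the nearest-rank method: rank 13 → 15.3.
|15.23 − 15.3| = 0.07.

0.07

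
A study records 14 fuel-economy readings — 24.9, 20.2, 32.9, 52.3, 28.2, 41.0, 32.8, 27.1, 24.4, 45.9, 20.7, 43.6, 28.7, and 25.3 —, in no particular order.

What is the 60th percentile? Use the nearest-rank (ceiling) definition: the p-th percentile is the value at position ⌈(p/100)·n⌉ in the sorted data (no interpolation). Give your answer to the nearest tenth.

Sorted: 20.2, 20.7, 24.4, 24.9, 25.3, 27.1, 28.2, 28.7, 32.8, 32.9, 41.0, 43.6, 45.9, 52.3.
n = 14.
Position = ⌈60/100 · 14⌉ = ⌈8.4⌉ = 9.
The value at rank 9 is 32.8.

32.8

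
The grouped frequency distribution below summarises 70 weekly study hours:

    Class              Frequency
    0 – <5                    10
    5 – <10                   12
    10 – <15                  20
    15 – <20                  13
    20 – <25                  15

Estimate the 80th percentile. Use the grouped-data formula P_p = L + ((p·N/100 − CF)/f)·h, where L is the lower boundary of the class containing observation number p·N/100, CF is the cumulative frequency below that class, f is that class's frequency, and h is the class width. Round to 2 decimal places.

20.33

N = 70; target position k = 80/100 · 70 = 56.
Cumulative frequencies: 10, 22, 42, 55, 70.
Observation 56 falls in the class 20 – <25.
L = 20, CF = 55, f = 15, h = 5.
P80 = 20 + ((56 − 55)/15)·5 = 20 + 0.333333 = 20.3333.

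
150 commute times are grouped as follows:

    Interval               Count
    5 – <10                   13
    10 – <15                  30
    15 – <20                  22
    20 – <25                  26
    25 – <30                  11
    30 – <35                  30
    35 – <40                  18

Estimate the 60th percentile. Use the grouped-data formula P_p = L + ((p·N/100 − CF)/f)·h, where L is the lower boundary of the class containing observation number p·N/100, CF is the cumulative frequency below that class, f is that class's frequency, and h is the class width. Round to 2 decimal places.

24.81

N = 150; target position k = 60/100 · 150 = 90.
Cumulative frequencies: 13, 43, 65, 91, 102, 132, 150.
Observation 90 falls in the class 20 – <25.
L = 20, CF = 65, f = 26, h = 5.
P60 = 20 + ((90 − 65)/26)·5 = 20 + 4.80769 = 24.8077.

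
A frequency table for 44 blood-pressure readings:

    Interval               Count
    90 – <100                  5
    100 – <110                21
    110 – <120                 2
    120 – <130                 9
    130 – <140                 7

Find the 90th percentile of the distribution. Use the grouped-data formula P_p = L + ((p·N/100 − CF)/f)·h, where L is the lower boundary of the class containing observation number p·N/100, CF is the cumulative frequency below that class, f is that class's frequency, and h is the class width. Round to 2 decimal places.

N = 44; target position k = 90/100 · 44 = 39.6.
Cumulative frequencies: 5, 26, 28, 37, 44.
Observation 39.6 falls in the class 130 – <140.
L = 130, CF = 37, f = 7, h = 10.
P90 = 130 + ((39.6 − 37)/7)·10 = 130 + 3.71429 = 133.714.

133.71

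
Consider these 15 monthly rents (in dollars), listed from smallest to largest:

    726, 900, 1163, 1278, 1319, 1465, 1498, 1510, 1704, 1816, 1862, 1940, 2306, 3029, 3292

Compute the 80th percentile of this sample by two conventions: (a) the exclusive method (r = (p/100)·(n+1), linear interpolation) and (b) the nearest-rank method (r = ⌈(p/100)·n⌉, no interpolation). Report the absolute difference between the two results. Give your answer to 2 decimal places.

292.80

n = 15.
(a) r = 12.8; between ranks 12 (1940) and 13 (2306): 2232.8.
(b) the nearest-rank method: rank 12 → 1940.
|2232.8 − 1940| = 292.8.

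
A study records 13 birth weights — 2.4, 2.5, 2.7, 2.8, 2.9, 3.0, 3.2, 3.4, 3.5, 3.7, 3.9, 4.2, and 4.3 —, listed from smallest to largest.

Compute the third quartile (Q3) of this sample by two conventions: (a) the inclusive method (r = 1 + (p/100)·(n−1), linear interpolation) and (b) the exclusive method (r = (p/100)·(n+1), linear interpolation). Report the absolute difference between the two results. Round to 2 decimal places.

0.10

n = 13.
(a) r = 10 → value at rank 10 = 3.7.
(b) r = 10.5; between ranks 10 (3.7) and 11 (3.9): 3.8.
|3.7 − 3.8| = 0.1.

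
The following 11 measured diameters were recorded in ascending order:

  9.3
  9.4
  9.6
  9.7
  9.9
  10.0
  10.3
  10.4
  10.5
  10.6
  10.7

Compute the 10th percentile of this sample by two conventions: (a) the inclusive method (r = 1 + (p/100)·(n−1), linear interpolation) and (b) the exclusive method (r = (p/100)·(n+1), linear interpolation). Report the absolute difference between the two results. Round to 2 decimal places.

n = 11.
(a) r = 2 → value at rank 2 = 9.4.
(b) r = 1.2; between ranks 1 (9.3) and 2 (9.4): 9.32.
|9.4 − 9.32| = 0.08.

0.08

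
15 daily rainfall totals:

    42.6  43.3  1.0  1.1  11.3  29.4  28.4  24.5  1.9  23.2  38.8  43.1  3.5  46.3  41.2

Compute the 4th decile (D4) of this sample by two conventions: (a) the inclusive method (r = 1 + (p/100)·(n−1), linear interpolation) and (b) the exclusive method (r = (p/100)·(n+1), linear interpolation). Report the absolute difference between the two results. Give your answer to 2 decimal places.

0.26

Sorted: 1.0, 1.1, 1.9, 3.5, 11.3, 23.2, 24.5, 28.4, 29.4, 38.8, 41.2, 42.6, 43.1, 43.3, 46.3.
n = 15.
(a) r = 6.6; between ranks 6 (23.2) and 7 (24.5): 23.98.
(b) r = 6.4; between ranks 6 (23.2) and 7 (24.5): 23.72.
|23.98 − 23.72| = 0.26.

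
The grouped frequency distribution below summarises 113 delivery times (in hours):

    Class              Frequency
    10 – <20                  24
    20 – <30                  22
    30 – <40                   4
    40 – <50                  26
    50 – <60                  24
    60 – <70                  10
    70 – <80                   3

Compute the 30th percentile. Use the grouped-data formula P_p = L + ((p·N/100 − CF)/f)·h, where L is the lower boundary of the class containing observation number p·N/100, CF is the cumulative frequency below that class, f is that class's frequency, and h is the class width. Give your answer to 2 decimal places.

24.50

N = 113; target position k = 30/100 · 113 = 33.9.
Cumulative frequencies: 24, 46, 50, 76, 100, 110, 113.
Observation 33.9 falls in the class 20 – <30.
L = 20, CF = 24, f = 22, h = 10.
P30 = 20 + ((33.9 − 24)/22)·10 = 20 + 4.5 = 24.5.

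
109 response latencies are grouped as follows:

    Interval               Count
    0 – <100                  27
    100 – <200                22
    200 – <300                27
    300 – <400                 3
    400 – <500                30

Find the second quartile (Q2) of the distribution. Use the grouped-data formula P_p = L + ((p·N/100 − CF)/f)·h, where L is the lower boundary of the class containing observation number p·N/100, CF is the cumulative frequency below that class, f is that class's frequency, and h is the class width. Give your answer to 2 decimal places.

N = 109; target position k = 50/100 · 109 = 54.5.
Cumulative frequencies: 27, 49, 76, 79, 109.
Observation 54.5 falls in the class 200 – <300.
L = 200, CF = 49, f = 27, h = 100.
P50 = 200 + ((54.5 − 49)/27)·100 = 200 + 20.3704 = 220.37.

220.37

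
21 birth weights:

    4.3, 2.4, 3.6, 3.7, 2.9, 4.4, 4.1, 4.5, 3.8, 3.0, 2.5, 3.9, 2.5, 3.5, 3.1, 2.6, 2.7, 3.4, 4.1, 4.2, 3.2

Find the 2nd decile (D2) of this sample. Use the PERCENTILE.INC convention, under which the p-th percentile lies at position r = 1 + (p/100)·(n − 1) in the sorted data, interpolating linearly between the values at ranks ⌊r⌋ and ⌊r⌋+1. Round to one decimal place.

2.7

Sorted: 2.4, 2.5, 2.5, 2.6, 2.7, 2.9, 3.0, 3.1, 3.2, 3.4, 3.5, 3.6, 3.7, 3.8, 3.9, 4.1, 4.1, 4.2, 4.3, 4.4, 4.5.
n = 21.
r = 1 + (20/100)·(21 − 1) = 1 + 4 = 5.
r is an integer, so P20 is the value at rank 5: 2.7.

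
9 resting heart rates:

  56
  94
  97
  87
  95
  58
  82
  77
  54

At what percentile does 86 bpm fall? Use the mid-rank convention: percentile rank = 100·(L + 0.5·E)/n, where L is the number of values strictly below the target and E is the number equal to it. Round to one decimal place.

55.6

Sorted: 54, 56, 58, 77, 82, 87, 94, 95, 97.
Count below 86: L = 5; count equal: E = 0; n = 9.
Percentile rank = 100·(5 + 0.5·0)/9 = 100·5/9 = 55.56.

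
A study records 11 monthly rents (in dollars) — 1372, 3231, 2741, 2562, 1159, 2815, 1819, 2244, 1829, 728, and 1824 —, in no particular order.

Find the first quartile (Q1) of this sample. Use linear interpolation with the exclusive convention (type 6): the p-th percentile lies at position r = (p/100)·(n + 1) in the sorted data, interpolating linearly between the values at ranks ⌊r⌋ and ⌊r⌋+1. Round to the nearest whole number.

1372

Sorted: 728, 1159, 1372, 1819, 1824, 1829, 2244, 2562, 2741, 2815, 3231.
n = 11.
r = (25/100)·(11 + 1) = 3.
r is an integer, so P25 is the value at rank 3: 1372.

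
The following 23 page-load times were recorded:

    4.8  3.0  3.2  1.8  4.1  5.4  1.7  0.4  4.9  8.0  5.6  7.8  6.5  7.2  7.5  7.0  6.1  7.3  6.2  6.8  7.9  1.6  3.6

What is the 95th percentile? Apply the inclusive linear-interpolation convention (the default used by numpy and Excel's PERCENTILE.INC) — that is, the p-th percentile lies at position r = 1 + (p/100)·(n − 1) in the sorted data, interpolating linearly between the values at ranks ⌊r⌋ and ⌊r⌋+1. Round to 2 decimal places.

Sorted: 0.4, 1.6, 1.7, 1.8, 3.0, 3.2, 3.6, 4.1, 4.8, 4.9, 5.4, 5.6, 6.1, 6.2, 6.5, 6.8, 7.0, 7.2, 7.3, 7.5, 7.8, 7.9, 8.0.
n = 23.
r = 1 + (95/100)·(23 − 1) = 1 + 20.9 = 21.9.
Rank 21 is 7.8 and rank 22 is 7.9.
Interpolate: 7.8 + 0.9·(7.9 − 7.8) = 7.8 + 0.9·0.1 = 7.89.

7.89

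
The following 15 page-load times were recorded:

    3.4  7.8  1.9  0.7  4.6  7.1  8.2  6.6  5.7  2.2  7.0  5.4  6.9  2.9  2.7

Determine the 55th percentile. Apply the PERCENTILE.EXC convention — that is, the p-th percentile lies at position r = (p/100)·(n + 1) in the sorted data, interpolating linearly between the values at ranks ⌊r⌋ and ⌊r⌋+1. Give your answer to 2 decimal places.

5.64

Sorted: 0.7, 1.9, 2.2, 2.7, 2.9, 3.4, 4.6, 5.4, 5.7, 6.6, 6.9, 7.0, 7.1, 7.8, 8.2.
n = 15.
r = (55/100)·(15 + 1) = 8.8.
Rank 8 is 5.4 and rank 9 is 5.7.
Interpolate: 5.4 + 0.8·(5.7 − 5.4) = 5.4 + 0.8·0.3 = 5.64.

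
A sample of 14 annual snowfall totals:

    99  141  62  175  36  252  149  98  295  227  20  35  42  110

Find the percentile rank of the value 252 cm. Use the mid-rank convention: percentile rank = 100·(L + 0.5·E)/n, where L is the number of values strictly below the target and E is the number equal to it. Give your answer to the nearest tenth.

Sorted: 20, 35, 36, 42, 62, 98, 99, 110, 141, 149, 175, 227, 252, 295.
Count below 252: L = 12; count equal: E = 1; n = 14.
Percentile rank = 100·(12 + 0.5·1)/14 = 100·12.5/14 = 89.29.

89.3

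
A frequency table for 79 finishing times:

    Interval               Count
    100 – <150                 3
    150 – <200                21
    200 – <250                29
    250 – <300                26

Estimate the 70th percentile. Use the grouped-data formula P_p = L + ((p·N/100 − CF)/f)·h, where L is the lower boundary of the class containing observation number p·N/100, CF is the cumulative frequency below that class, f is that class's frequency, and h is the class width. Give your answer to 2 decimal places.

N = 79; target position k = 70/100 · 79 = 55.3.
Cumulative frequencies: 3, 24, 53, 79.
Observation 55.3 falls in the class 250 – <300.
L = 250, CF = 53, f = 26, h = 50.
P70 = 250 + ((55.3 − 53)/26)·50 = 250 + 4.42308 = 254.423.

254.42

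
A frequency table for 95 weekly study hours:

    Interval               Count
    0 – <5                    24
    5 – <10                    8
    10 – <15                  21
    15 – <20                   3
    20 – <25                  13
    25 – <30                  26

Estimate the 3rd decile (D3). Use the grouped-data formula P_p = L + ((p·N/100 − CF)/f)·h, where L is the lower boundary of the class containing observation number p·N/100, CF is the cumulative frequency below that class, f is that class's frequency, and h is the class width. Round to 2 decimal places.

N = 95; target position k = 30/100 · 95 = 28.5.
Cumulative frequencies: 24, 32, 53, 56, 69, 95.
Observation 28.5 falls in the class 5 – <10.
L = 5, CF = 24, f = 8, h = 5.
P30 = 5 + ((28.5 − 24)/8)·5 = 5 + 2.8125 = 7.8125.

7.81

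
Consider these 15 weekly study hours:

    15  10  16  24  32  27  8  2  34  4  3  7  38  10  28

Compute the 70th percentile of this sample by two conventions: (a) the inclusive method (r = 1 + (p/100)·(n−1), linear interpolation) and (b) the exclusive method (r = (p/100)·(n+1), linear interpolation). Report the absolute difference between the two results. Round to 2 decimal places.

0.80

Sorted: 2, 3, 4, 7, 8, 10, 10, 15, 16, 24, 27, 28, 32, 34, 38.
n = 15.
(a) r = 10.8; between ranks 10 (24) and 11 (27): 26.4.
(b) r = 11.2; between ranks 11 (27) and 12 (28): 27.2.
|26.4 − 27.2| = 0.8.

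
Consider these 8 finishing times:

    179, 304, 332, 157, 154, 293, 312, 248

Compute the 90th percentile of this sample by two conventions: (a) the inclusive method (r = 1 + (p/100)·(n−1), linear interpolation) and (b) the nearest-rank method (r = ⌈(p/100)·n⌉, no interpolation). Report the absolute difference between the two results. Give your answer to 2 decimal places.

14.00

Sorted: 154, 157, 179, 248, 293, 304, 312, 332.
n = 8.
(a) r = 7.3; between ranks 7 (312) and 8 (332): 318.
(b) the nearest-rank method: rank 8 → 332.
|318 − 332| = 14.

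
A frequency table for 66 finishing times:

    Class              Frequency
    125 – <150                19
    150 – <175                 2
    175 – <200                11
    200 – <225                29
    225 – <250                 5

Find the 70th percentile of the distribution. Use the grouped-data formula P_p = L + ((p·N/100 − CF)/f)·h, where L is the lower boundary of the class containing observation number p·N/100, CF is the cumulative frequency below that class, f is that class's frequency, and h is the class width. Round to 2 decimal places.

212.24

N = 66; target position k = 70/100 · 66 = 46.2.
Cumulative frequencies: 19, 21, 32, 61, 66.
Observation 46.2 falls in the class 200 – <225.
L = 200, CF = 32, f = 29, h = 25.
P70 = 200 + ((46.2 − 32)/29)·25 = 200 + 12.2414 = 212.241.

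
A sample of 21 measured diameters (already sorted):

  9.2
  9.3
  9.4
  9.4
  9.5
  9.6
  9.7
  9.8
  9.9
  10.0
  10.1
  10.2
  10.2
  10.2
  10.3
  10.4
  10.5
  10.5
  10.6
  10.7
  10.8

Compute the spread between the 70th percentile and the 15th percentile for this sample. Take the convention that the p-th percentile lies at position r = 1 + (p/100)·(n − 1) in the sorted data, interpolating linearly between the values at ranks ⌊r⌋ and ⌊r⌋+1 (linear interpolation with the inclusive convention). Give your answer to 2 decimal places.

0.90

n = 21.
P15: r = 4 (integer) → 9.4.
P70: r = 15 (integer) → 10.3.
Difference: 10.3 − 9.4 = 0.9.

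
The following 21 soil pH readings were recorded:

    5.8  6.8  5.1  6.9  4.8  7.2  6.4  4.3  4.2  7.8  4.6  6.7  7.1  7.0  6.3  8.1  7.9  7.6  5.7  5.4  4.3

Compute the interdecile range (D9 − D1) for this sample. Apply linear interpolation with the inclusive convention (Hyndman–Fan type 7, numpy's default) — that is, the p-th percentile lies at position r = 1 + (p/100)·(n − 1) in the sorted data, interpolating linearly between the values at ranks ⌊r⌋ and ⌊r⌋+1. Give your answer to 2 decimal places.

3.50

Sorted: 4.2, 4.3, 4.3, 4.6, 4.8, 5.1, 5.4, 5.7, 5.8, 6.3, 6.4, 6.7, 6.8, 6.9, 7.0, 7.1, 7.2, 7.6, 7.8, 7.9, 8.1.
n = 21.
P10: r = 3 (integer) → 4.3.
P90: r = 19 (integer) → 7.8.
Difference: 7.8 − 4.3 = 3.5.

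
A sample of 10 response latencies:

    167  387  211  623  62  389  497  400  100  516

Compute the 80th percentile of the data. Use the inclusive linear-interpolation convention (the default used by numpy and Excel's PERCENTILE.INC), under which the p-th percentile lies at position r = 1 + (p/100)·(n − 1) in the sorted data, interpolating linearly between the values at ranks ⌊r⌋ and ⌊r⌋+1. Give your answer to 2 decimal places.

500.80

Sorted: 62, 100, 167, 211, 387, 389, 400, 497, 516, 623.
n = 10.
r = 1 + (80/100)·(10 − 1) = 1 + 7.2 = 8.2.
Rank 8 is 497 and rank 9 is 516.
Interpolate: 497 + 0.2·(516 − 497) = 497 + 0.2·19 = 500.8.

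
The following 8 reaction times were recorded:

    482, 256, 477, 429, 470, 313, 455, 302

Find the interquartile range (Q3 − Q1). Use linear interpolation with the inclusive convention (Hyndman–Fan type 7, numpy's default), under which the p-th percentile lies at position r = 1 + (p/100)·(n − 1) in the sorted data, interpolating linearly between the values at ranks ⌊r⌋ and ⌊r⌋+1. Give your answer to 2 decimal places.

Sorted: 256, 302, 313, 429, 455, 470, 477, 482.
n = 8.
P25: r = 2.75; ranks 2–3 are 302, 313; interpolating gives 310.25.
P75: r = 6.25; ranks 6–7 are 470, 477; interpolating gives 471.75.
Difference: 471.75 − 310.25 = 161.5.

161.50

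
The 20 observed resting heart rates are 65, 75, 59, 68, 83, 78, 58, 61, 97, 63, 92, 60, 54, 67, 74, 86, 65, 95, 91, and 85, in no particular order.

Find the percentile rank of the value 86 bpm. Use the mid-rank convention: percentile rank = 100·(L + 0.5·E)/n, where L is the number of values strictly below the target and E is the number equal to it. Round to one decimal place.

Sorted: 54, 58, 59, 60, 61, 63, 65, 65, 67, 68, 74, 75, 78, 83, 85, 86, 91, 92, 95, 97.
Count below 86: L = 15; count equal: E = 1; n = 20.
Percentile rank = 100·(15 + 0.5·1)/20 = 100·15.5/20 = 77.5.

77.5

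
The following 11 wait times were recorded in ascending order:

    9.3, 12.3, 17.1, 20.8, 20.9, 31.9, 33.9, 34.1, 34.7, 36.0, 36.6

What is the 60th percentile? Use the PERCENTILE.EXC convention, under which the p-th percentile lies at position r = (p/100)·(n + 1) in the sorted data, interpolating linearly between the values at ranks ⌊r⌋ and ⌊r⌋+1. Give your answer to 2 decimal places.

n = 11.
r = (60/100)·(11 + 1) = 7.2.
Rank 7 is 33.9 and rank 8 is 34.1.
Interpolate: 33.9 + 0.2·(34.1 − 33.9) = 33.9 + 0.2·0.2 = 33.94.

33.94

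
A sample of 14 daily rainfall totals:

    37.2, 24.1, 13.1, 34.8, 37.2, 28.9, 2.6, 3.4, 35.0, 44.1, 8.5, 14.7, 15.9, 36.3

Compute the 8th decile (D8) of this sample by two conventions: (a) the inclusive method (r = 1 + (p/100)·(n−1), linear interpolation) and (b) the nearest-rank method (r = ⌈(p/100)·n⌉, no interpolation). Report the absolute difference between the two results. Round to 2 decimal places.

Sorted: 2.6, 3.4, 8.5, 13.1, 14.7, 15.9, 24.1, 28.9, 34.8, 35.0, 36.3, 37.2, 37.2, 44.1.
n = 14.
(a) r = 11.4; between ranks 11 (36.3) and 12 (37.2): 36.66.
(b) the nearest-rank method: rank 12 → 37.2.
|36.66 − 37.2| = 0.54.

0.54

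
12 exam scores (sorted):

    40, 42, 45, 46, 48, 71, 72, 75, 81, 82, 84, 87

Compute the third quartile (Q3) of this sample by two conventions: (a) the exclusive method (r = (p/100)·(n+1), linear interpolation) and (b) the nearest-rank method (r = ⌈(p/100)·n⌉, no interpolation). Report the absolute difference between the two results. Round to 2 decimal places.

n = 12.
(a) r = 9.75; between ranks 9 (81) and 10 (82): 81.75.
(b) the nearest-rank method: rank 9 → 81.
|81.75 − 81| = 0.75.

0.75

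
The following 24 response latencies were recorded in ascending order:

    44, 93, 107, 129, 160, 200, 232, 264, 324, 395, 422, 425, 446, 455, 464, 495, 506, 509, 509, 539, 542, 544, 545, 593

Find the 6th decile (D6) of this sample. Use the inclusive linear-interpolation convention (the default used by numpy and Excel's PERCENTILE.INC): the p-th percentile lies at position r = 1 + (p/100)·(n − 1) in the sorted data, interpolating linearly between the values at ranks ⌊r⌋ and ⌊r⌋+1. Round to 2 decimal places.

n = 24.
r = 1 + (60/100)·(24 − 1) = 1 + 13.8 = 14.8.
Rank 14 is 455 and rank 15 is 464.
Interpolate: 455 + 0.8·(464 − 455) = 455 + 0.8·9 = 462.2.

462.20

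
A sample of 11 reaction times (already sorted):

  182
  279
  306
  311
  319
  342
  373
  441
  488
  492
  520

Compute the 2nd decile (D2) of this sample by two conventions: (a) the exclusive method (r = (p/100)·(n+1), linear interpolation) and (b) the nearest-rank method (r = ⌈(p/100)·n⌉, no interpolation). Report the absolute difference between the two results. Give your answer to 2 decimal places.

16.20

n = 11.
(a) r = 2.4; between ranks 2 (279) and 3 (306): 289.8.
(b) the nearest-rank method: rank 3 → 306.
|289.8 − 306| = 16.2.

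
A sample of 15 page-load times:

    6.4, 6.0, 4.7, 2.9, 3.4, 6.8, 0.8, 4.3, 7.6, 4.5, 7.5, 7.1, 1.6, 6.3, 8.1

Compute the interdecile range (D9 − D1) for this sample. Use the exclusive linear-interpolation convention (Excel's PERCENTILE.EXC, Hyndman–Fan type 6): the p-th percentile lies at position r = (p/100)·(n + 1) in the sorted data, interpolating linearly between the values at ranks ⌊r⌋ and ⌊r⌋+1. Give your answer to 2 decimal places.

Sorted: 0.8, 1.6, 2.9, 3.4, 4.3, 4.5, 4.7, 6.0, 6.3, 6.4, 6.8, 7.1, 7.5, 7.6, 8.1.
n = 15.
P10: r = 1.6; ranks 1–2 are 0.8, 1.6; interpolating gives 1.28.
P90: r = 14.4; ranks 14–15 are 7.6, 8.1; interpolating gives 7.8.
Difference: 7.8 − 1.28 = 6.52.

6.52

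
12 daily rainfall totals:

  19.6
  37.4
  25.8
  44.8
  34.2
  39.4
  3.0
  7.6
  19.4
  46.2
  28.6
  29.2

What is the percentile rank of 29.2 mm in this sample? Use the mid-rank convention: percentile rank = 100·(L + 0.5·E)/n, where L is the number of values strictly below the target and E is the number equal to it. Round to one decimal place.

54.2

Sorted: 3.0, 7.6, 19.4, 19.6, 25.8, 28.6, 29.2, 34.2, 37.4, 39.4, 44.8, 46.2.
Count below 29.2: L = 6; count equal: E = 1; n = 12.
Percentile rank = 100·(6 + 0.5·1)/12 = 100·6.5/12 = 54.17.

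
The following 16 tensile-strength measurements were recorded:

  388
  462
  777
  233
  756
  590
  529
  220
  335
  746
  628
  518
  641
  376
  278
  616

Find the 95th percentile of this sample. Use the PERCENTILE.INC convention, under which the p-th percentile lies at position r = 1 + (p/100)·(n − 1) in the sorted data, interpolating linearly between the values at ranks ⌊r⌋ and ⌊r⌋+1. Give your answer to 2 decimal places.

Sorted: 220, 233, 278, 335, 376, 388, 462, 518, 529, 590, 616, 628, 641, 746, 756, 777.
n = 16.
r = 1 + (95/100)·(16 − 1) = 1 + 14.25 = 15.25.
Rank 15 is 756 and rank 16 is 777.
Interpolate: 756 + 0.25·(777 − 756) = 756 + 0.25·21 = 761.25.

761.25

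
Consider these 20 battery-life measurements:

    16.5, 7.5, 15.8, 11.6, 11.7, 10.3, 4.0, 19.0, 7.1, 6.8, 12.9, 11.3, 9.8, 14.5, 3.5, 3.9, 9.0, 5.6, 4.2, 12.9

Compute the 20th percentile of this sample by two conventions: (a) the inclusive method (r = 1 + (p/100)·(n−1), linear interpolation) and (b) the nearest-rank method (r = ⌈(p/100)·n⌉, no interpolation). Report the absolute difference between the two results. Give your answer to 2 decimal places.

Sorted: 3.5, 3.9, 4.0, 4.2, 5.6, 6.8, 7.1, 7.5, 9.0, 9.8, 10.3, 11.3, 11.6, 11.7, 12.9, 12.9, 14.5, 15.8, 16.5, 19.0.
n = 20.
(a) r = 4.8; between ranks 4 (4.2) and 5 (5.6): 5.32.
(b) the nearest-rank method: rank 4 → 4.2.
|5.32 − 4.2| = 1.12.

1.12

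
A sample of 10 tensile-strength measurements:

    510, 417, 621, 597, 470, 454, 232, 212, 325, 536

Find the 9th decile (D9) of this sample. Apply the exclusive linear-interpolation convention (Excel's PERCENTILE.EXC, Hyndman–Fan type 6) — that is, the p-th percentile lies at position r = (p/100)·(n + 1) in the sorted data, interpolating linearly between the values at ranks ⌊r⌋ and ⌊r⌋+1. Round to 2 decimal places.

618.60

Sorted: 212, 232, 325, 417, 454, 470, 510, 536, 597, 621.
n = 10.
r = (90/100)·(10 + 1) = 9.9.
Rank 9 is 597 and rank 10 is 621.
Interpolate: 597 + 0.9·(621 − 597) = 597 + 0.9·24 = 618.6.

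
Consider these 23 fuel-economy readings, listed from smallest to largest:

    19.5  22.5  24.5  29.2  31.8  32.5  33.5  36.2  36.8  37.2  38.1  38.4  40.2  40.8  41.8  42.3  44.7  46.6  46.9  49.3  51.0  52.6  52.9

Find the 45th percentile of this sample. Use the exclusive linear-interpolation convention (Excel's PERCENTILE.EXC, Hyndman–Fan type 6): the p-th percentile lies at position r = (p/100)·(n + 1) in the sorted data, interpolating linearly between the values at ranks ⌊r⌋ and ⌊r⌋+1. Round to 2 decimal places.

n = 23.
r = (45/100)·(23 + 1) = 10.8.
Rank 10 is 37.2 and rank 11 is 38.1.
Interpolate: 37.2 + 0.8·(38.1 − 37.2) = 37.2 + 0.8·0.9 = 37.92.

37.92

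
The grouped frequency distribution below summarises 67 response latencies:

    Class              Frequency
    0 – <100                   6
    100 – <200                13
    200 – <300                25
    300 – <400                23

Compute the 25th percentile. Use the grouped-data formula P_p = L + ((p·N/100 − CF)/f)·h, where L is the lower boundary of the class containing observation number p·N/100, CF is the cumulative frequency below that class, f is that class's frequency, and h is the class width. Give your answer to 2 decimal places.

182.69

N = 67; target position k = 25/100 · 67 = 16.75.
Cumulative frequencies: 6, 19, 44, 67.
Observation 16.75 falls in the class 100 – <200.
L = 100, CF = 6, f = 13, h = 100.
P25 = 100 + ((16.75 − 6)/13)·100 = 100 + 82.6923 = 182.692.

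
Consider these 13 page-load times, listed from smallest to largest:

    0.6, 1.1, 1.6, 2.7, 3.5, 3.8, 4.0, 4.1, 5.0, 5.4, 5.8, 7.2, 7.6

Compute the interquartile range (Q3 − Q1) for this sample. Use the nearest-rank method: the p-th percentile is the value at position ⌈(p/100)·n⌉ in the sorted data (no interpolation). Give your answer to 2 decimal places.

2.70

n = 13.
P25: rank ⌈25/100·13⌉ = 4 → 2.7.
P75: rank ⌈75/100·13⌉ = 10 → 5.4.
Difference: 5.4 − 2.7 = 2.7.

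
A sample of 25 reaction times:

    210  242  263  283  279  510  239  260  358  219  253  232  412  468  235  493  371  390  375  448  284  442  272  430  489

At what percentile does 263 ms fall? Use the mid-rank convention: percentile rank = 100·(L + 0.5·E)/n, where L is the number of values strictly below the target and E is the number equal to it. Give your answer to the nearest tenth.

34.0

Sorted: 210, 219, 232, 235, 239, 242, 253, 260, 263, 272, 279, 283, 284, 358, 371, 375, 390, 412, 430, 442, 448, 468, 489, 493, 510.
Count below 263: L = 8; count equal: E = 1; n = 25.
Percentile rank = 100·(8 + 0.5·1)/25 = 100·8.5/25 = 34.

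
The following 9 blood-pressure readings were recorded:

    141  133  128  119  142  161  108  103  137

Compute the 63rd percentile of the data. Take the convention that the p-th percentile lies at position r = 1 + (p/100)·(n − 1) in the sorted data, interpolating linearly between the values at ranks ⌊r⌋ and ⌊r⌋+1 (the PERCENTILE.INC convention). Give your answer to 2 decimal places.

137.16

Sorted: 103, 108, 119, 128, 133, 137, 141, 142, 161.
n = 9.
r = 1 + (63/100)·(9 − 1) = 1 + 5.04 = 6.04.
Rank 6 is 137 and rank 7 is 141.
Interpolate: 137 + 0.04·(141 − 137) = 137 + 0.04·4 = 137.16.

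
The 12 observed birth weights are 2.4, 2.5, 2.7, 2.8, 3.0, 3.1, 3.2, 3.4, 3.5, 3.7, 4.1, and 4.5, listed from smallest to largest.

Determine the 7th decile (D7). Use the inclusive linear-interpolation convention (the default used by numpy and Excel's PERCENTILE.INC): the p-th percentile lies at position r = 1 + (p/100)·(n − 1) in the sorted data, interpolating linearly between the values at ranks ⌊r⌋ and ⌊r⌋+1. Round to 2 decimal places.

3.47

n = 12.
r = 1 + (70/100)·(12 − 1) = 1 + 7.7 = 8.7.
Rank 8 is 3.4 and rank 9 is 3.5.
Interpolate: 3.4 + 0.7·(3.5 − 3.4) = 3.4 + 0.7·0.1 = 3.47.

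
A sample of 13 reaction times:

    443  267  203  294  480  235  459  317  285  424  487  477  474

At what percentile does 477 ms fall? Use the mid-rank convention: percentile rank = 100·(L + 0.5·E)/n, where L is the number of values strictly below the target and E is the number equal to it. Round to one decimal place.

80.8

Sorted: 203, 235, 267, 285, 294, 317, 424, 443, 459, 474, 477, 480, 487.
Count below 477: L = 10; count equal: E = 1; n = 13.
Percentile rank = 100·(10 + 0.5·1)/13 = 100·10.5/13 = 80.77.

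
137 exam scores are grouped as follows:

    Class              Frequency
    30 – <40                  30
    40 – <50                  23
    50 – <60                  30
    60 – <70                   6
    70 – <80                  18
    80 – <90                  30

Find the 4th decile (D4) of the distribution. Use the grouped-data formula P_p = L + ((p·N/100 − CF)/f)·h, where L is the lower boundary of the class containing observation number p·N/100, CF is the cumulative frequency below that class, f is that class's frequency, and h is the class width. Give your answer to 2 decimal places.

50.60

N = 137; target position k = 40/100 · 137 = 54.8.
Cumulative frequencies: 30, 53, 83, 89, 107, 137.
Observation 54.8 falls in the class 50 – <60.
L = 50, CF = 53, f = 30, h = 10.
P40 = 50 + ((54.8 − 53)/30)·10 = 50 + 0.6 = 50.6.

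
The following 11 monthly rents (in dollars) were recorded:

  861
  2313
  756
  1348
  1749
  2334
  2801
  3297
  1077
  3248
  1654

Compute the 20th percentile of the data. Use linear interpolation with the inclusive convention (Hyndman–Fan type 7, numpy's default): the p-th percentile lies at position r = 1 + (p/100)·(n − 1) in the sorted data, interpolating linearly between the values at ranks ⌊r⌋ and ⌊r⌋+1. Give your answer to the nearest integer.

Sorted: 756, 861, 1077, 1348, 1654, 1749, 2313, 2334, 2801, 3248, 3297.
n = 11.
r = 1 + (20/100)·(11 − 1) = 1 + 2 = 3.
r is an integer, so P20 is the value at rank 3: 1077.

1077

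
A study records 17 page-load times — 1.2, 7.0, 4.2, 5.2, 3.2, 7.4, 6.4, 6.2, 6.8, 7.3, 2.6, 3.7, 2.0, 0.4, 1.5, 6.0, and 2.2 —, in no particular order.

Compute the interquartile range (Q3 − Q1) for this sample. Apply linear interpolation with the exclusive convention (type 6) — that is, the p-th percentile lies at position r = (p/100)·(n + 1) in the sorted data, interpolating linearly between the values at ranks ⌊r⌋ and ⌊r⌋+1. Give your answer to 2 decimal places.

4.50

Sorted: 0.4, 1.2, 1.5, 2.0, 2.2, 2.6, 3.2, 3.7, 4.2, 5.2, 6.0, 6.2, 6.4, 6.8, 7.0, 7.3, 7.4.
n = 17.
P25: r = 4.5; ranks 4–5 are 2.0, 2.2; interpolating gives 2.1.
P75: r = 13.5; ranks 13–14 are 6.4, 6.8; interpolating gives 6.6.
Difference: 6.6 − 2.1 = 4.5.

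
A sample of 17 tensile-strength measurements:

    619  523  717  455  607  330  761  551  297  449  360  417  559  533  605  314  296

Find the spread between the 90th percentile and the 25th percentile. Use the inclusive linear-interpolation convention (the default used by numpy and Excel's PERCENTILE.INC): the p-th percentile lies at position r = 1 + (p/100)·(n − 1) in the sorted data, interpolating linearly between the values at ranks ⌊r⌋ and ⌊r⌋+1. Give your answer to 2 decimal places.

298.20

Sorted: 296, 297, 314, 330, 360, 417, 449, 455, 523, 533, 551, 559, 605, 607, 619, 717, 761.
n = 17.
P25: r = 5 (integer) → 360.
P90: r = 15.4; ranks 15–16 are 619, 717; interpolating gives 658.2.
Difference: 658.2 − 360 = 298.2.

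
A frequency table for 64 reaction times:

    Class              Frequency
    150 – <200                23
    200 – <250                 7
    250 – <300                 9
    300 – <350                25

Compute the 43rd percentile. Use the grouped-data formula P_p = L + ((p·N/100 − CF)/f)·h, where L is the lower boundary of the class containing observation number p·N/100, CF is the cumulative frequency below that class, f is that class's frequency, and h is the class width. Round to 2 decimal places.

N = 64; target position k = 43/100 · 64 = 27.52.
Cumulative frequencies: 23, 30, 39, 64.
Observation 27.52 falls in the class 200 – <250.
L = 200, CF = 23, f = 7, h = 50.
P43 = 200 + ((27.52 − 23)/7)·50 = 200 + 32.2857 = 232.286.

232.29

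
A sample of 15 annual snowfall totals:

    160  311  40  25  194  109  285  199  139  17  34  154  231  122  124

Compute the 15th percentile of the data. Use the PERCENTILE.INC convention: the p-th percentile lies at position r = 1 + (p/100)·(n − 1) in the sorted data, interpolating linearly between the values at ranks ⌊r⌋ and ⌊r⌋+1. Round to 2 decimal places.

Sorted: 17, 25, 34, 40, 109, 122, 124, 139, 154, 160, 194, 199, 231, 285, 311.
n = 15.
r = 1 + (15/100)·(15 − 1) = 1 + 2.1 = 3.1.
Rank 3 is 34 and rank 4 is 40.
Interpolate: 34 + 0.1·(40 − 34) = 34 + 0.1·6 = 34.6.

34.60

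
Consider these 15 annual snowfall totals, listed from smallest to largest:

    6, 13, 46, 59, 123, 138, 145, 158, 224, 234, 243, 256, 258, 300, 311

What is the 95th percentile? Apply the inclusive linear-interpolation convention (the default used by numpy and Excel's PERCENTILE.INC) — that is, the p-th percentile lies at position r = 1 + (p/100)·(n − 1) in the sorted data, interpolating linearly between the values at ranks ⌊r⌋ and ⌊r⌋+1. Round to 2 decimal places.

n = 15.
r = 1 + (95/100)·(15 − 1) = 1 + 13.3 = 14.3.
Rank 14 is 300 and rank 15 is 311.
Interpolate: 300 + 0.3·(311 − 300) = 300 + 0.3·11 = 303.3.

303.30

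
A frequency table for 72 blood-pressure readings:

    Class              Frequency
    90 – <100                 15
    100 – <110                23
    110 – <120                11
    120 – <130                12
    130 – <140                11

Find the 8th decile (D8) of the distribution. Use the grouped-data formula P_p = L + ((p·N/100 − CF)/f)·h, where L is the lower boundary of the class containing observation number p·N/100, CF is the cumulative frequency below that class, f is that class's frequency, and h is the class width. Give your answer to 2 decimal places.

N = 72; target position k = 80/100 · 72 = 57.6.
Cumulative frequencies: 15, 38, 49, 61, 72.
Observation 57.6 falls in the class 120 – <130.
L = 120, CF = 49, f = 12, h = 10.
P80 = 120 + ((57.6 − 49)/12)·10 = 120 + 7.16667 = 127.167.

127.17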